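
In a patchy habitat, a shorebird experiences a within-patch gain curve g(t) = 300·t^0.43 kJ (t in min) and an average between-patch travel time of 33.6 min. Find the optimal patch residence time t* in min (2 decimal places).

Optimal t* satisfies g'(t*) = g(t*)/(T + t*).
g'(t) = 0.43·300·t^-0.57. Setting 0.43·300·t^-0.57 = 300·t^0.43/(33.6+t) gives 0.43(33.6+t) = t, so 0.57·t = 0.43×33.6.
t* = 0.43×33.6/0.57 = 25.35 min.

25.35 min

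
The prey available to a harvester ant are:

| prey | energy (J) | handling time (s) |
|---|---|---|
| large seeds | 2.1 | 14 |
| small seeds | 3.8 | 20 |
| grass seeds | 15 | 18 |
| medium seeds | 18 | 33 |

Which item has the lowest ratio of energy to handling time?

In descending order of E/h:
grass seeds: 15/18 = 0.833 J/s
medium seeds: 18/33 = 0.545 J/s
small seeds: 3.8/20 = 0.19 J/s
large seeds: 2.1/14 = 0.15 J/s

large seeds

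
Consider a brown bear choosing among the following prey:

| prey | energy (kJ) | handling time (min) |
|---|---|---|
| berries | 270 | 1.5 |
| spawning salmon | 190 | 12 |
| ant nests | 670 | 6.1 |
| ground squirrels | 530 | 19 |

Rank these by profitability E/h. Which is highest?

Profitability E/h (kJ/min): berries = 270/1.5 = 180, spawning salmon = 190/12 = 15.8, ant nests = 670/6.1 = 110, ground squirrels = 530/19 = 27.9.
Ranked: berries > ant nests > ground squirrels > spawning salmon.

berries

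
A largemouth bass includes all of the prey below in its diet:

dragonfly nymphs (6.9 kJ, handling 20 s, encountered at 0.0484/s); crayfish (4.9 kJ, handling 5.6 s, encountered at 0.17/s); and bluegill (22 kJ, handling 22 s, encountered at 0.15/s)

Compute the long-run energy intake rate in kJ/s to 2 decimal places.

0.72 kJ/s

Energy encountered per unit search time: 0.0484×6.9 + 0.17×4.9 + 0.15×22 = 4.467 kJ/s.
Handling time per unit search time: 0.0484×20 + 0.17×5.6 + 0.15×22 = 5.22.
Rate = 4.467/(1 + 5.22) = 0.7182 kJ/s.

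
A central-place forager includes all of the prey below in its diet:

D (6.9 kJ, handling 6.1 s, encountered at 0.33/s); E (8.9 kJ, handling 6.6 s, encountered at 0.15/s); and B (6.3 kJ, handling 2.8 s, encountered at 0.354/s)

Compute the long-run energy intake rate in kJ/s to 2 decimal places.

R = Σλ_iE_i / (1 + Σλ_ih_i)
Numerator: 0.33×6.9 + 0.15×8.9 + 0.354×6.3 = 5.842
Denominator: 1 + 0.33×6.1 + 0.15×6.6 + 0.354×2.8 = 4.994
R = 5.842/4.994 = 1.17 kJ/s

1.17 kJ/s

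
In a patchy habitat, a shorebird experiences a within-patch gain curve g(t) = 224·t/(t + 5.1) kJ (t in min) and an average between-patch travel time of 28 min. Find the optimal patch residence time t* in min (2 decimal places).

Optimal t* satisfies g'(t*) = g(t*)/(T + t*).
g'(t) = 224·5.1/(t + 5.1)². Setting 224·5.1/(t+5.1)² = 224t/[(t+5.1)(28+t)] gives 5.1(28+t) = t(t+5.1), so t² = 5.1×28 = 142.8.
t* = √142.8 = 11.95 min.

11.95 min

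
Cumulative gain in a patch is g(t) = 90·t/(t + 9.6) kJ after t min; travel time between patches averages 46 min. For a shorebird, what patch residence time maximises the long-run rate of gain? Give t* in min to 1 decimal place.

21.0 min

By the marginal value theorem, leave when the instantaneous gain rate g'(t) equals the habitat-wide average g(t)/(T + t).
g'(t) = 90·9.6/(t + 9.6)². Setting 90·9.6/(t+9.6)² = 90t/[(t+9.6)(46+t)] gives 9.6(46+t) = t(t+9.6), so t² = 9.6×46 = 441.6.
t* = √441.6 = 21.01 min.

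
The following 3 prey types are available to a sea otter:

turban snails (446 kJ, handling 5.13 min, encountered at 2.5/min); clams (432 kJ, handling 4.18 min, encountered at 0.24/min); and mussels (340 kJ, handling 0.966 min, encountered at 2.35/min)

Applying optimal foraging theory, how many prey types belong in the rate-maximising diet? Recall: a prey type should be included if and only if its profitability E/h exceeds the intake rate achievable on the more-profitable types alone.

1

Rank by E/h (kJ/min): mussels 352, clams 103, turban snails 86.9. Include each in turn until the next type's E/h falls below the running intake rate.
Rate on top 1: 244.3. clams: 103 < 244.3 → exclude; stop.
Optimal diet: mussels — 1 of 3 types.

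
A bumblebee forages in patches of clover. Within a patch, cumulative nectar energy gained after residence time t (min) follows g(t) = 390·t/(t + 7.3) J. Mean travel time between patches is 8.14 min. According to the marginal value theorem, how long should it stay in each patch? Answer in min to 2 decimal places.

7.71 min

Maximise g(t)/(T+t): set derivative to zero → g'(t)(T+t) = g(t).
g'(t) = 390·7.3/(t + 7.3)². Setting 390·7.3/(t+7.3)² = 390t/[(t+7.3)(8.14+t)] gives 7.3(8.14+t) = t(t+7.3), so t² = 7.3×8.14 = 59.42.
t* = √59.42 = 7.709 min.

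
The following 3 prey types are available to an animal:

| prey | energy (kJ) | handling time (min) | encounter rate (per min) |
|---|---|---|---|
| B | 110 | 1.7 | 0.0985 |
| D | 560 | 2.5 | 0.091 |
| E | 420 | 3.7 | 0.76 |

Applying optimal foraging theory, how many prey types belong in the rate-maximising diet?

E/h in descending order: D 224, E 114, B 64.7 kJ/min. The optimal diet is the largest prefix of this list for which every included type satisfies E_i/h_i > R on the types above it.
Rate on top 1: 41.52. E: 114 > 41.52 → include.
Rate on top 2: 91.64. B: 64.7 < 91.64 → exclude; stop.
Optimal diet: D, E — 2 of 3 types.

2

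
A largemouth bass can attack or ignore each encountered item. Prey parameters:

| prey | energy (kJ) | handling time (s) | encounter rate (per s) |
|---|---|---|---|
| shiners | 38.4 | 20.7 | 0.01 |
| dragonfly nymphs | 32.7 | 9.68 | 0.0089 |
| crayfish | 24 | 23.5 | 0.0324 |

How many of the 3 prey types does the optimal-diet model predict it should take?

3

Rank by E/h (kJ/s): dragonfly nymphs 3.38, shiners 1.86, crayfish 1.02. Include each in turn until the next type's E/h falls below the running intake rate.
Rate on top 1: 0.2679. shiners: 1.86 > 0.2679 → include.
Rate on top 2: 0.522. crayfish: 1.02 > 0.522 → include.
Optimal diet: dragonfly nymphs, shiners, crayfish — 3 of 3 types.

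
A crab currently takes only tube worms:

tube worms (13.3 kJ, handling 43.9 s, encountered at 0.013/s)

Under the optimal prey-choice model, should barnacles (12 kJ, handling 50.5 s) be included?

Yes

On tube worms alone, R = ΣλE/(1+Σλh) = 0.1729/1.571 = 0.1101 kJ/s.
Profitability of barnacles: 12/50.5 = 0.2376 kJ/s.
0.2376 > 0.1101, so adding barnacles raises the average — include it.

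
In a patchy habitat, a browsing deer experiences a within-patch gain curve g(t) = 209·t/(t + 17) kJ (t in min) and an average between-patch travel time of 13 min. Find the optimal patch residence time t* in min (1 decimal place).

Maximise g(t)/(T+t): set derivative to zero → g'(t)(T+t) = g(t).
g'(t) = 209·17/(t + 17)². Setting 209·17/(t+17)² = 209t/[(t+17)(13+t)] gives 17(13+t) = t(t+17), so t² = 17×13 = 221.
t* = √221 = 14.87 min.

14.9 min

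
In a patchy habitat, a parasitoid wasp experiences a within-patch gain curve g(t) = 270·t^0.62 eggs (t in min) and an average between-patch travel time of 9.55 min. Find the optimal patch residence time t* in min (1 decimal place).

Optimal t* satisfies g'(t*) = g(t*)/(T + t*).
g'(t) = 0.62·270·t^-0.38. Setting 0.62·270·t^-0.38 = 270·t^0.62/(9.55+t) gives 0.62(9.55+t) = t, so 0.38·t = 0.62×9.55.
t* = 0.62×9.55/0.38 = 15.58 min.

15.6 min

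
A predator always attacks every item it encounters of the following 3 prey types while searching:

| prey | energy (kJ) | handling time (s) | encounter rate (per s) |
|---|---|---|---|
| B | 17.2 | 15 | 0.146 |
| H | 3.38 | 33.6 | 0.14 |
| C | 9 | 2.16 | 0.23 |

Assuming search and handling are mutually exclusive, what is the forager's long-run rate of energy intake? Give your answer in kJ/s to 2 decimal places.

0.60 kJ/s

R = Σλ_iE_i / (1 + Σλ_ih_i)
Numerator: 0.146×17.2 + 0.14×3.38 + 0.23×9 = 5.054
Denominator: 1 + 0.146×15 + 0.14×33.6 + 0.23×2.16 = 8.391
R = 5.054/8.391 = 0.6024 kJ/s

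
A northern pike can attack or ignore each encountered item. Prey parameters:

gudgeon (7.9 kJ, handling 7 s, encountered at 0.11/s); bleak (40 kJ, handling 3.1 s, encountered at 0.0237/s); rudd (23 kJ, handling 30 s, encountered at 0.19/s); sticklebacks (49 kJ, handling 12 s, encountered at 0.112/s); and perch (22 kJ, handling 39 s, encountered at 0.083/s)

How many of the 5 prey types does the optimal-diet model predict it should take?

E/h in descending order: bleak 12.9, sticklebacks 4.08, gudgeon 1.13, rudd 0.767, perch 0.564 kJ/s. The optimal diet is the largest prefix of this list for which every included type satisfies E_i/h_i > R on the types above it.
Rate on top 1: 0.8831. sticklebacks: 4.08 > 0.8831 → include.
Rate on top 2: 2.662. gudgeon: 1.13 < 2.662 → exclude; stop.
Optimal diet: bleak, sticklebacks — 2 of 5 types.

2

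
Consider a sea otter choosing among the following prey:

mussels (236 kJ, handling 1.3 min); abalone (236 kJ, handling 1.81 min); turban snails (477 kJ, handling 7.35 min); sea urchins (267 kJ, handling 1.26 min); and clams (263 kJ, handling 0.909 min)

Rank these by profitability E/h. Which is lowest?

turban snails

Profitability E/h (kJ/min): mussels = 236/1.3 = 182, abalone = 236/1.81 = 130, turban snails = 477/7.35 = 64.9, sea urchins = 267/1.26 = 212, clams = 263/0.909 = 289.
Ranked: clams > sea urchins > mussels > abalone > turban snails.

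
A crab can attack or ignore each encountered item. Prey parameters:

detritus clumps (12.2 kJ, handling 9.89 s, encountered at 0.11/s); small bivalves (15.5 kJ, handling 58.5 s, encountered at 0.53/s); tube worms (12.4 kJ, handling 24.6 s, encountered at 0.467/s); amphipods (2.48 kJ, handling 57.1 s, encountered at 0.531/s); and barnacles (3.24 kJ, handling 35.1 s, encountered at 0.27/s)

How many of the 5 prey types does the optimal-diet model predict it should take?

Profitabilities (E/h, kJ/s): detritus clumps 1.23, tube worms 0.504, small bivalves 0.265, barnacles 0.0923, amphipods 0.0434. Add prey in this order while the next type's profitability exceeds the intake rate on those already taken.
Rate on top 1: 0.6428. tube worms: 0.504 < 0.6428 → exclude; stop.
Optimal diet: detritus clumps — 1 of 5 types.

1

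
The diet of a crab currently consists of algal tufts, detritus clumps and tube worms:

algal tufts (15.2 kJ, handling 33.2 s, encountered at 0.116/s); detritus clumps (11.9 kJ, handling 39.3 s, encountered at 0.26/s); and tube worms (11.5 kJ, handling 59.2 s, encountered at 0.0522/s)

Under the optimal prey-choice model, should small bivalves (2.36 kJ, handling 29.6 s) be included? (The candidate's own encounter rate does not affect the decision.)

Intake rate on the current diet: R = (0.116×15.2 + 0.26×11.9 + 0.0522×11.5) / (1 + 0.116×33.2 + 0.26×39.3 + 0.0522×59.2) = 5.458/18.16 = 0.3005 kJ/s.
Profitability of small bivalves: 2.36/29.6 = 0.07973 kJ/s.
Since 0.07973 < R, time spent handling small bivalves is better spent searching.

No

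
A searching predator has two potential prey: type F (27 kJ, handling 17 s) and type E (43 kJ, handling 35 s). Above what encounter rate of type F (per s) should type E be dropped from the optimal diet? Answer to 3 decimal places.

The zero-one rule: include type E iff E₂/h₂ > λE₁/(1+λh₁). Equality gives the switch point.
λE₁h₂ = E₂ + λE₂h₁ ⇒ λ = E₂/(E₁h₂ − E₂h₁) = 43/(945 − 731) = 0.2009 per s.

0.201 per s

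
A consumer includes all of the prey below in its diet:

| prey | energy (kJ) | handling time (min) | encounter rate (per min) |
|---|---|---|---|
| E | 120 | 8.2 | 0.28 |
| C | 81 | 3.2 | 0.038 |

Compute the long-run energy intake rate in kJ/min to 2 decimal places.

R = Σλ_iE_i / (1 + Σλ_ih_i)
Numerator: 0.28×120 + 0.038×81 = 36.68
Denominator: 1 + 0.28×8.2 + 0.038×3.2 = 3.418
R = 36.68/3.418 = 10.73 kJ/min

10.73 kJ/min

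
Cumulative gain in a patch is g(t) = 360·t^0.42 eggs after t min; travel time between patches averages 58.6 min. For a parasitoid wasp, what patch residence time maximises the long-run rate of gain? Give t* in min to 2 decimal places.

By the marginal value theorem, leave when the instantaneous gain rate g'(t) equals the habitat-wide average g(t)/(T + t).
g'(t) = 0.42·360·t^-0.58. Setting 0.42·360·t^-0.58 = 360·t^0.42/(58.6+t) gives 0.42(58.6+t) = t, so 0.58·t = 0.42×58.6.
t* = 0.42×58.6/0.58 = 42.43 min.

42.43 min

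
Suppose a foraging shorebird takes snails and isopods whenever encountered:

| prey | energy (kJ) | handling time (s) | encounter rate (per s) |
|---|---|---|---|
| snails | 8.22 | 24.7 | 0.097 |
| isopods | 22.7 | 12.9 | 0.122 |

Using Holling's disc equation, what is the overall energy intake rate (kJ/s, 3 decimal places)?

0.718 kJ/s

Energy encountered per unit search time: 0.097×8.22 + 0.122×22.7 = 3.567 kJ/s.
Handling time per unit search time: 0.097×24.7 + 0.122×12.9 = 3.97.
Rate = 3.567/(1 + 3.97) = 0.7177 kJ/s.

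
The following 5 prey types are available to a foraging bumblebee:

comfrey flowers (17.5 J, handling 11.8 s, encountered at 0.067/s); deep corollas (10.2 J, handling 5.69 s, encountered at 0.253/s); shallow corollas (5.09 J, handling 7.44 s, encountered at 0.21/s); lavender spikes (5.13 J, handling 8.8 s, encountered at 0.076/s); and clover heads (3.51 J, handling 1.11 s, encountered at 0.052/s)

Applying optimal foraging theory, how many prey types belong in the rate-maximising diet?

Profitabilities (E/h, J/s): clover heads 3.16, deep corollas 1.79, comfrey flowers 1.48, shallow corollas 0.684, lavender spikes 0.583. Add prey in this order while the next type's profitability exceeds the intake rate on those already taken.
Rate on top 1: 0.1726. deep corollas: 1.79 > 0.1726 → include.
Rate on top 2: 1.106. comfrey flowers: 1.48 > 1.106 → include.
Rate on top 3: 1.197. shallow corollas: 0.684 < 1.197 → exclude; stop.
Optimal diet: clover heads, deep corollas, comfrey flowers — 3 of 5 types.

3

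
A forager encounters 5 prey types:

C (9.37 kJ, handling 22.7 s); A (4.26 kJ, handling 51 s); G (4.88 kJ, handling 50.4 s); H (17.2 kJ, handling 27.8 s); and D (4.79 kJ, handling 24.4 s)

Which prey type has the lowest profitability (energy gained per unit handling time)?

In descending order of E/h:
H: 17.2/27.8 = 0.619 kJ/s
C: 9.37/22.7 = 0.413 kJ/s
D: 4.79/24.4 = 0.196 kJ/s
G: 4.88/50.4 = 0.0968 kJ/s
A: 4.26/51 = 0.0835 kJ/s

A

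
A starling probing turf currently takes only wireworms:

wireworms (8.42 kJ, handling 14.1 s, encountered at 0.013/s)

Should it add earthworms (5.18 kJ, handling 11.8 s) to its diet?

Yes

Intake rate on the current diet: R = (0.013×8.42) / (1 + 0.013×14.1) = 0.1095/1.183 = 0.0925 kJ/s.
Profitability of earthworms: 5.18/11.8 = 0.439 kJ/s.
0.439 > 0.0925, so adding earthworms raises the average — include it.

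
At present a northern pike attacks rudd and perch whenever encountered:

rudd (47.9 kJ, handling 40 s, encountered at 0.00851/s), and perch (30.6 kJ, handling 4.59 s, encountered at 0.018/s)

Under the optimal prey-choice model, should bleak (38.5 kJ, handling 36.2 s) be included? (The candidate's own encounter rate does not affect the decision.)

Intake rate on the current diet: R = (0.00851×47.9 + 0.018×30.6) / (1 + 0.00851×40 + 0.018×4.59) = 0.9584/1.423 = 0.6735 kJ/s.
Profitability of bleak: 38.5/36.2 = 1.064 kJ/s.
1.064 > 0.6735, so adding bleak raises the average — include it.

Yes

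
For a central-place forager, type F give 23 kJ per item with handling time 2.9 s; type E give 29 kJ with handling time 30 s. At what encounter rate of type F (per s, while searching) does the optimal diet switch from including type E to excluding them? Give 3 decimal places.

0.048 per s

At the threshold, the rate on type F alone equals the profitability of type E: λ·23/(1 + λ·2.9) = 29/30 = 0.9667.
Rearranging, λ(23 − 0.9667×2.9) = 0.9667, so λ = 0.9667/20.2 = 0.04786 per s.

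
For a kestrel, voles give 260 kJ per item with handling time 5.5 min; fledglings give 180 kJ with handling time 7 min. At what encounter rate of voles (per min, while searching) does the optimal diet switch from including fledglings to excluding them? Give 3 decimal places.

0.217 per min

Drop fledglings once their profitability E₂/h₂ falls below the rate achievable on voles alone: E₂/h₂ = λE₁/(1 + λh₁).
Solve for λ: λE₁h₂ = E₂(1 + λh₁) → λ(E₁h₂ − E₂h₁) = E₂ → λ = E₂/(E₁h₂ − E₂h₁).
λ = 180/(260×7 − 180×5.5) = 180/830 = 0.2169 per min.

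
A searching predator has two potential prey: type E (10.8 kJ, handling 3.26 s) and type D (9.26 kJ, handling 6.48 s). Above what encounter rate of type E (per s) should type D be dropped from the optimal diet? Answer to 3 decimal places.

Drop type D once their profitability E₂/h₂ falls below the rate achievable on type E alone: E₂/h₂ = λE₁/(1 + λh₁).
Solve for λ: λE₁h₂ = E₂(1 + λh₁) → λ(E₁h₂ − E₂h₁) = E₂ → λ = E₂/(E₁h₂ − E₂h₁).
λ = 9.26/(10.8×6.48 − 9.26×3.26) = 9.26/39.8 = 0.2327 per s.

0.233 per s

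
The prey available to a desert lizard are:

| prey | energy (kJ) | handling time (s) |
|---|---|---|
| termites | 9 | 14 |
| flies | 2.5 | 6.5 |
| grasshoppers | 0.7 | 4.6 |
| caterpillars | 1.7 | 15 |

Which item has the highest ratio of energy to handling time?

In descending order of E/h:
termites: 9/14 = 0.643 kJ/s
flies: 2.5/6.5 = 0.385 kJ/s
grasshoppers: 0.7/4.6 = 0.152 kJ/s
caterpillars: 1.7/15 = 0.113 kJ/s

termites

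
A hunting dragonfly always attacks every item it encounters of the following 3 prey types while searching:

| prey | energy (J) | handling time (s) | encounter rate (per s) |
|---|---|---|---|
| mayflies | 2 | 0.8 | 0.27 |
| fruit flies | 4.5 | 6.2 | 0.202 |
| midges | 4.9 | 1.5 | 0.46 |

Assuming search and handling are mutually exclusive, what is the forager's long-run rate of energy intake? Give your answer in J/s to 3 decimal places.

1.172 J/s

R = Σλ_iE_i / (1 + Σλ_ih_i)
Numerator: 0.27×2 + 0.202×4.5 + 0.46×4.9 = 3.703
Denominator: 1 + 0.27×0.8 + 0.202×6.2 + 0.46×1.5 = 3.158
R = 3.703/3.158 = 1.172 J/s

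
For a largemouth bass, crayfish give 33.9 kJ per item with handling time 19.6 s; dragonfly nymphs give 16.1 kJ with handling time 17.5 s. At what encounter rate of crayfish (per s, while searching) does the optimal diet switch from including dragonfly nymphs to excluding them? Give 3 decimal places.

0.058 per s

Drop dragonfly nymphs once their profitability E₂/h₂ falls below the rate achievable on crayfish alone: E₂/h₂ = λE₁/(1 + λh₁).
Solve for λ: λE₁h₂ = E₂(1 + λh₁) → λ(E₁h₂ − E₂h₁) = E₂ → λ = E₂/(E₁h₂ − E₂h₁).
λ = 16.1/(33.9×17.5 − 16.1×19.6) = 16.1/277.7 = 0.05798 per s.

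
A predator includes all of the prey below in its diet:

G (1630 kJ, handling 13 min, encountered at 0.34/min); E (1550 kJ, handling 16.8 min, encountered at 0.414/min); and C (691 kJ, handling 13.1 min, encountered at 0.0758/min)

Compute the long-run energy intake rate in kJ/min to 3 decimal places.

93.377 kJ/min

Energy encountered per unit search time: 0.34×1630 + 0.414×1550 + 0.0758×691 = 1248 kJ/min.
Handling time per unit search time: 0.34×13 + 0.414×16.8 + 0.0758×13.1 = 12.37.
Rate = 1248/(1 + 12.37) = 93.38 kJ/min.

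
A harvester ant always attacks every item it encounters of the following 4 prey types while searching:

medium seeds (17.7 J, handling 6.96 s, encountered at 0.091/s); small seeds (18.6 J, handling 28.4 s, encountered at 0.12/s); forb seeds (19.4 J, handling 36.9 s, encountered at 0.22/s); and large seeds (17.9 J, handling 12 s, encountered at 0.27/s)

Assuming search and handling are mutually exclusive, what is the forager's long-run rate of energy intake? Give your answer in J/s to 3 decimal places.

Energy encountered per unit search time: 0.091×17.7 + 0.12×18.6 + 0.22×19.4 + 0.27×17.9 = 12.94 J/s.
Handling time per unit search time: 0.091×6.96 + 0.12×28.4 + 0.22×36.9 + 0.27×12 = 15.4.
Rate = 12.94/(1 + 15.4) = 0.7893 J/s.

0.789 J/s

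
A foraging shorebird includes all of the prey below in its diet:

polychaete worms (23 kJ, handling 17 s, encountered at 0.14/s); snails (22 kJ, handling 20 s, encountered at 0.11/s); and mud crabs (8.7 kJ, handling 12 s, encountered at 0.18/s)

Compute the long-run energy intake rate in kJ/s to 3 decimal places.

0.931 kJ/s

Energy encountered per unit search time: 0.14×23 + 0.11×22 + 0.18×8.7 = 7.206 kJ/s.
Handling time per unit search time: 0.14×17 + 0.11×20 + 0.18×12 = 6.74.
Rate = 7.206/(1 + 6.74) = 0.931 kJ/s.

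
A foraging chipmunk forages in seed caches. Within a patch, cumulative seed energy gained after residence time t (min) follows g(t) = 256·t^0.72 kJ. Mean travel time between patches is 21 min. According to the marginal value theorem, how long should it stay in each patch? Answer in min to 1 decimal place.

By the marginal value theorem, leave when the instantaneous gain rate g'(t) equals the habitat-wide average g(t)/(T + t).
g'(t) = 0.72·256·t^-0.28. Setting 0.72·256·t^-0.28 = 256·t^0.72/(21+t) gives 0.72(21+t) = t, so 0.28·t = 0.72×21.
t* = 0.72×21/0.28 = 54 min.

54.0 min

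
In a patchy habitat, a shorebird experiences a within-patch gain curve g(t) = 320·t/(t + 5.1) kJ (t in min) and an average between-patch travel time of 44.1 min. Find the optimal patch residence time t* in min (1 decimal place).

15.0 min

By the marginal value theorem, leave when the instantaneous gain rate g'(t) equals the habitat-wide average g(t)/(T + t).
g'(t) = 320·5.1/(t + 5.1)². Setting 320·5.1/(t+5.1)² = 320t/[(t+5.1)(44.1+t)] gives 5.1(44.1+t) = t(t+5.1), so t² = 5.1×44.1 = 224.9.
t* = √224.9 = 15 min.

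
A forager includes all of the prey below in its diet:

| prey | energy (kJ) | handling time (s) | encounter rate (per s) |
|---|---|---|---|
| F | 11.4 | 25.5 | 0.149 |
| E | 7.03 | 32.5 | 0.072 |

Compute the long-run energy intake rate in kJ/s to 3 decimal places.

R = Σλ_iE_i / (1 + Σλ_ih_i)
Numerator: 0.149×11.4 + 0.072×7.03 = 2.205
Denominator: 1 + 0.149×25.5 + 0.072×32.5 = 7.139
R = 2.205/7.139 = 0.3088 kJ/s

0.309 kJ/s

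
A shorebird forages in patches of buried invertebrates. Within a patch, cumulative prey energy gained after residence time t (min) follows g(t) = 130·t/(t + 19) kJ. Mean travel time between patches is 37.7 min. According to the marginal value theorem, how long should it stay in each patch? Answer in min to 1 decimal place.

Maximise g(t)/(T+t): set derivative to zero → g'(t)(T+t) = g(t).
g'(t) = 130·19/(t + 19)². Setting 130·19/(t+19)² = 130t/[(t+19)(37.7+t)] gives 19(37.7+t) = t(t+19), so t² = 19×37.7 = 716.3.
t* = √716.3 = 26.76 min.

26.8 min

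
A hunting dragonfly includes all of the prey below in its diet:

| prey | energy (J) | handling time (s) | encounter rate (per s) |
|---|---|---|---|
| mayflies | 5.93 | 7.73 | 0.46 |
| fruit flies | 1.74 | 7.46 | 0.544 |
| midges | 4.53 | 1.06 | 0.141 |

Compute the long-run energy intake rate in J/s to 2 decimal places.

Energy encountered per unit search time: 0.46×5.93 + 0.544×1.74 + 0.141×4.53 = 4.313 J/s.
Handling time per unit search time: 0.46×7.73 + 0.544×7.46 + 0.141×1.06 = 7.764.
Rate = 4.313/(1 + 7.764) = 0.4922 J/s.

0.49 J/s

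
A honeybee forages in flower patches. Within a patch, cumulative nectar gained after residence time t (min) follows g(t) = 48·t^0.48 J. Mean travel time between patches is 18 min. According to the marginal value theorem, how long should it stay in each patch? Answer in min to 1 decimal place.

Maximise g(t)/(T+t): set derivative to zero → g'(t)(T+t) = g(t).
g'(t) = 0.48·48·t^-0.52. Setting 0.48·48·t^-0.52 = 48·t^0.48/(18+t) gives 0.48(18+t) = t, so 0.52·t = 0.48×18.
t* = 0.48×18/0.52 = 16.62 min.

16.6 min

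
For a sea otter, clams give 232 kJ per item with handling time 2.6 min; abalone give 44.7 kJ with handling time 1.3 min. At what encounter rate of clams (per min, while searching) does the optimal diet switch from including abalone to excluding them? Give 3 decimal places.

At the threshold, the rate on clams alone equals the profitability of abalone: λ·232/(1 + λ·2.6) = 44.7/1.3 = 34.38.
Rearranging, λ(232 − 34.38×2.6) = 34.38, so λ = 34.38/142.6 = 0.2411 per min.

0.241 per min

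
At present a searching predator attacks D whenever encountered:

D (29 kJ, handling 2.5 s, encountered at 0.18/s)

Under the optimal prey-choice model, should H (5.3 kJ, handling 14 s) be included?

No

On D alone, R = ΣλE/(1+Σλh) = 5.22/1.45 = 3.6 kJ/s.
Profitability of H: 5.3/14 = 0.3786 kJ/s.
Since 0.3786 < R, time spent handling H is better spent searching.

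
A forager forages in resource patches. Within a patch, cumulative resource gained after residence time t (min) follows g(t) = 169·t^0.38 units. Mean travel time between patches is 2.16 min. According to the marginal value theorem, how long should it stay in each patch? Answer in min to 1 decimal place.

Optimal t* satisfies g'(t*) = g(t*)/(T + t*).
g'(t) = 0.38·169·t^-0.62. Setting 0.38·169·t^-0.62 = 169·t^0.38/(2.16+t) gives 0.38(2.16+t) = t, so 0.62·t = 0.38×2.16.
t* = 0.38×2.16/0.62 = 1.324 min.

1.3 min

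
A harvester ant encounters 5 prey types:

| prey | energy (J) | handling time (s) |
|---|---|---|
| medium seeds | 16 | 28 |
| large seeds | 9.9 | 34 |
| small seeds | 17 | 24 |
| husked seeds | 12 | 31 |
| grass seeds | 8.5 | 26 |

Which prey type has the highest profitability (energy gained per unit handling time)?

In descending order of E/h:
small seeds: 17/24 = 0.708 J/s
medium seeds: 16/28 = 0.571 J/s
husked seeds: 12/31 = 0.387 J/s
grass seeds: 8.5/26 = 0.327 J/s
large seeds: 9.9/34 = 0.291 J/s

small seeds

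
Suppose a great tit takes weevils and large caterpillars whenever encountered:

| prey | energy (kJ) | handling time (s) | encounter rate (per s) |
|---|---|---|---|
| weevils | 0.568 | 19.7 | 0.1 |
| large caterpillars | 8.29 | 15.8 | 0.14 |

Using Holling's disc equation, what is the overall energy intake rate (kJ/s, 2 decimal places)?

0.23 kJ/s

R = (0.1×0.568 + 0.14×8.29) / (1 + 0.1×19.7 + 0.14×15.8) = 1.217/5.182 = 0.2349 kJ/s.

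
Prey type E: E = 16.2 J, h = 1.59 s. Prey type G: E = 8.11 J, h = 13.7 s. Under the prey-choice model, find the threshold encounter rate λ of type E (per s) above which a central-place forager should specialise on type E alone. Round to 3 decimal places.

0.039 per s

At the threshold, the rate on type E alone equals the profitability of type G: λ·16.2/(1 + λ·1.59) = 8.11/13.7 = 0.592.
Rearranging, λ(16.2 − 0.592×1.59) = 0.592, so λ = 0.592/15.26 = 0.0388 per s.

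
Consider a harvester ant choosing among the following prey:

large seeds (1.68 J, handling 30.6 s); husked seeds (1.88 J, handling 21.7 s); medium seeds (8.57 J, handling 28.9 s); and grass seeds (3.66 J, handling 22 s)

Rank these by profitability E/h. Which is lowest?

In descending order of E/h:
medium seeds: 8.57/28.9 = 0.297 J/s
grass seeds: 3.66/22 = 0.166 J/s
husked seeds: 1.88/21.7 = 0.0866 J/s
large seeds: 1.68/30.6 = 0.0549 J/s

large seeds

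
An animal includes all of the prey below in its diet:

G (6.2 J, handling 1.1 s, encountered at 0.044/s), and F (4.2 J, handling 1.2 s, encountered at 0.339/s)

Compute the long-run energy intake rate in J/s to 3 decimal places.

R = Σλ_iE_i / (1 + Σλ_ih_i)
Numerator: 0.044×6.2 + 0.339×4.2 = 1.697
Denominator: 1 + 0.044×1.1 + 0.339×1.2 = 1.455
R = 1.697/1.455 = 1.166 J/s

1.166 J/s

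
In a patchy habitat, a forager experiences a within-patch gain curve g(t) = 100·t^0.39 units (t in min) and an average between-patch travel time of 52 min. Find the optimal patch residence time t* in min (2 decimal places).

By the marginal value theorem, leave when the instantaneous gain rate g'(t) equals the habitat-wide average g(t)/(T + t).
g'(t) = 0.39·100·t^-0.61. Setting 0.39·100·t^-0.61 = 100·t^0.39/(52+t) gives 0.39(52+t) = t, so 0.61·t = 0.39×52.
t* = 0.39×52/0.61 = 33.25 min.

33.25 min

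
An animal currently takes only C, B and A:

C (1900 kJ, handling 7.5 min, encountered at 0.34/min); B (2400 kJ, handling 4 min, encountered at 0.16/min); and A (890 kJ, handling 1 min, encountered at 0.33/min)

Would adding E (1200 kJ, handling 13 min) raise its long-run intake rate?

On C, B and A alone, R = ΣλE/(1+Σλh) = 1324/4.52 = 292.9 kJ/min.
Profitability of E: 1200/13 = 92.31 kJ/min.
Since 92.31 < R, time spent handling E is better spent searching.

No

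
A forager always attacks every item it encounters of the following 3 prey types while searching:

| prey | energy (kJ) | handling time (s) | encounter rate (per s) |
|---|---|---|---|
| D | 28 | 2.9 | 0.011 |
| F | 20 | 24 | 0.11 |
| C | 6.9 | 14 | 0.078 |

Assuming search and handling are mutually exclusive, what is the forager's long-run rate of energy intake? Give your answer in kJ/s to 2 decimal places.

0.64 kJ/s

Energy encountered per unit search time: 0.011×28 + 0.11×20 + 0.078×6.9 = 3.046 kJ/s.
Handling time per unit search time: 0.011×2.9 + 0.11×24 + 0.078×14 = 3.764.
Rate = 3.046/(1 + 3.764) = 0.6394 kJ/s.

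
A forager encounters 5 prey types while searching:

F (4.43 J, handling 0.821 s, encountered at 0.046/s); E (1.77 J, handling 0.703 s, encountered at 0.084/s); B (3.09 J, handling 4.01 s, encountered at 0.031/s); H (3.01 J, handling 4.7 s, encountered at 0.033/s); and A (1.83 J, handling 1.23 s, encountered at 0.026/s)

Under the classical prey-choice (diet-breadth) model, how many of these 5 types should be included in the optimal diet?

5

Profitabilities (E/h, J/s): F 5.4, E 2.52, A 1.49, B 0.771, H 0.64. Add prey in this order while the next type's profitability exceeds the intake rate on those already taken.
Rate on top 1: 0.1964. E: 2.52 > 0.1964 → include.
Rate on top 2: 0.3213. A: 1.49 > 0.3213 → include.
Rate on top 3: 0.3544. B: 0.771 > 0.3544 → include.
Rate on top 4: 0.3957. H: 0.64 > 0.3957 → include.
Optimal diet: F, E, A, B, H — 5 of 5 types.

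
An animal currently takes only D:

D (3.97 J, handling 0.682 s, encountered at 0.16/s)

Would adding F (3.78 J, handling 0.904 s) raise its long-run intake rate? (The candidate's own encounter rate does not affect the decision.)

Yes

Intake rate on the current diet: R = (0.16×3.97) / (1 + 0.16×0.682) = 0.6352/1.109 = 0.5727 J/s.
Profitability of F: 3.78/0.904 = 4.181 J/s.
4.181 > 0.5727, so adding F raises the average — include it.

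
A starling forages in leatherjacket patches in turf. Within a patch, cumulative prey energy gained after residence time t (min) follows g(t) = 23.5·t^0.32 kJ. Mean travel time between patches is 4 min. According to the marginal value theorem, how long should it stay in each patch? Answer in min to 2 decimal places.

1.88 min

Optimal t* satisfies g'(t*) = g(t*)/(T + t*).
g'(t) = 0.32·23.5·t^-0.68. Setting 0.32·23.5·t^-0.68 = 23.5·t^0.32/(4+t) gives 0.32(4+t) = t, so 0.68·t = 0.32×4.
t* = 0.32×4/0.68 = 1.882 min.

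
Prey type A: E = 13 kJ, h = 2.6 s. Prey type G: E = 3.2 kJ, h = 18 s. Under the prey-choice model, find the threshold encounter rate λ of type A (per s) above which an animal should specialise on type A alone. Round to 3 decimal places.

At the threshold, the rate on type A alone equals the profitability of type G: λ·13/(1 + λ·2.6) = 3.2/18 = 0.1778.
Rearranging, λ(13 − 0.1778×2.6) = 0.1778, so λ = 0.1778/12.54 = 0.01418 per s.

0.014 per s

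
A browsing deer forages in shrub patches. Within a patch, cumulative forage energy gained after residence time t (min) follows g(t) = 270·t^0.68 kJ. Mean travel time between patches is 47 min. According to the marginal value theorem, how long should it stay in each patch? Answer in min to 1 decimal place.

99.9 min

Optimal t* satisfies g'(t*) = g(t*)/(T + t*).
g'(t) = 0.68·270·t^-0.32. Setting 0.68·270·t^-0.32 = 270·t^0.68/(47+t) gives 0.68(47+t) = t, so 0.32·t = 0.68×47.
t* = 0.68×47/0.32 = 99.88 min.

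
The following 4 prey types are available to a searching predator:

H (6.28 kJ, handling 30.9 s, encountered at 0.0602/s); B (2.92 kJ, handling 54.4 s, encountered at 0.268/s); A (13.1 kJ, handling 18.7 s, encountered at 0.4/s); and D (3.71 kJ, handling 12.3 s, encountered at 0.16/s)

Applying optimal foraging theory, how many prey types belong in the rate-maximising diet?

1

Rank by E/h (kJ/s): A 0.701, D 0.302, H 0.203, B 0.0537. Include each in turn until the next type's E/h falls below the running intake rate.
Rate on top 1: 0.6179. D: 0.302 < 0.6179 → exclude; stop.
Optimal diet: A — 1 of 4 types.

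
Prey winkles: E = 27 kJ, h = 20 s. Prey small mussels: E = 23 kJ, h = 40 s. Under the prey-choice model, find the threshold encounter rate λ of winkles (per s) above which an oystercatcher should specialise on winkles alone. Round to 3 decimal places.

0.037 per s

Drop small mussels once their profitability E₂/h₂ falls below the rate achievable on winkles alone: E₂/h₂ = λE₁/(1 + λh₁).
Solve for λ: λE₁h₂ = E₂(1 + λh₁) → λ(E₁h₂ − E₂h₁) = E₂ → λ = E₂/(E₁h₂ − E₂h₁).
λ = 23/(27×40 − 23×20) = 23/620 = 0.0371 per s.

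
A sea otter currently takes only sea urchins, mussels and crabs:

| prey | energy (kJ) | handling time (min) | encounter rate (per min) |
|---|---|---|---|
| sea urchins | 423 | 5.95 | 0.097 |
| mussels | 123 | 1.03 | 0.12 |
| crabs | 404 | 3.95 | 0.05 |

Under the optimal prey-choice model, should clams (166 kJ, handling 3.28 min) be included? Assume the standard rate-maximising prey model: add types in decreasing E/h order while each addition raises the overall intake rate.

Yes

Current rate: (0.097×423 + 0.12×123 + 0.05×404)/(1 + 0.097×5.95 + 0.12×1.03 + 0.05×3.95) = 40.03 kJ/min.
clams: E/h = 166/3.28 = 50.61 kJ/min.
50.61 > 40.03, so adding clams raises the average — include it.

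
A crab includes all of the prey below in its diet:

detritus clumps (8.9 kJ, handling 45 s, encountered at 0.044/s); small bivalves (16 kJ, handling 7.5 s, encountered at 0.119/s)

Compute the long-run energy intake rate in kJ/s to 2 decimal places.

R = (0.044×8.9 + 0.119×16) / (1 + 0.044×45 + 0.119×7.5) = 2.296/3.873 = 0.5928 kJ/s.

0.59 kJ/s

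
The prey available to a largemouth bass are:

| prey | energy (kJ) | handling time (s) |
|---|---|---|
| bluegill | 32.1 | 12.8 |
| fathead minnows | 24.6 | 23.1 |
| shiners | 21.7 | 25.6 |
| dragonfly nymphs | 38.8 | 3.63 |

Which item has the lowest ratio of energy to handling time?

In descending order of E/h:
dragonfly nymphs: 38.8/3.63 = 10.7 kJ/s
bluegill: 32.1/12.8 = 2.51 kJ/s
fathead minnows: 24.6/23.1 = 1.06 kJ/s
shiners: 21.7/25.6 = 0.848 kJ/s

shiners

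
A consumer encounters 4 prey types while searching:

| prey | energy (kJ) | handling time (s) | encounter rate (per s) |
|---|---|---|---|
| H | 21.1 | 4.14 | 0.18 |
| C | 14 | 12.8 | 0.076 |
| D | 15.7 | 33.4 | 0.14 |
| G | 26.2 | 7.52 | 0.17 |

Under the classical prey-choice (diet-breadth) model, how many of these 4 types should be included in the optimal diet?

Profitabilities (E/h, kJ/s): H 5.1, G 3.48, C 1.09, D 0.47. Add prey in this order while the next type's profitability exceeds the intake rate on those already taken.
Rate on top 1: 2.176. G: 3.48 > 2.176 → include.
Rate on top 2: 2.729. C: 1.09 < 2.729 → exclude; stop.
Optimal diet: H, G — 2 of 4 types.

2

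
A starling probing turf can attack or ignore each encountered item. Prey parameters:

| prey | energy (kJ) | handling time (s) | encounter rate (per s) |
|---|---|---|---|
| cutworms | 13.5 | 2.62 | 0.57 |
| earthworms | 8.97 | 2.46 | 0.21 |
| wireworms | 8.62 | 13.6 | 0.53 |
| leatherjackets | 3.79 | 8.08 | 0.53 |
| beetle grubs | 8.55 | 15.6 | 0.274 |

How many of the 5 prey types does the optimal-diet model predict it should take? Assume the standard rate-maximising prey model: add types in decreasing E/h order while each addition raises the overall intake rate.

E/h in descending order: cutworms 5.15, earthworms 3.65, wireworms 0.634, beetle grubs 0.548, leatherjackets 0.469 kJ/s. The optimal diet is the largest prefix of this list for which every included type satisfies E_i/h_i > R on the types above it.
Rate on top 1: 3.086. earthworms: 3.65 > 3.086 → include.
Rate on top 2: 3.182. wireworms: 0.634 < 3.182 → exclude; stop.
Optimal diet: cutworms, earthworms — 2 of 5 types.

2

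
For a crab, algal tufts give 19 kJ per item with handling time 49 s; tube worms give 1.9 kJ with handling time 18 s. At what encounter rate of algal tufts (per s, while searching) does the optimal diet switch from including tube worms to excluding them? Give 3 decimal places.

At the threshold, the rate on algal tufts alone equals the profitability of tube worms: λ·19/(1 + λ·49) = 1.9/18 = 0.1056.
Rearranging, λ(19 − 0.1056×49) = 0.1056, so λ = 0.1056/13.83 = 0.007634 per s.

0.008 per s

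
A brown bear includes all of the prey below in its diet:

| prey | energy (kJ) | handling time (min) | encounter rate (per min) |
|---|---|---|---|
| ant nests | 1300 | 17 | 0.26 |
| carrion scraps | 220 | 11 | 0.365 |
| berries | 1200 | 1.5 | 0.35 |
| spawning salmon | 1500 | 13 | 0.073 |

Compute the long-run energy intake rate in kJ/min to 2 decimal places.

Energy encountered per unit search time: 0.26×1300 + 0.365×220 + 0.35×1200 + 0.073×1500 = 947.8 kJ/min.
Handling time per unit search time: 0.26×17 + 0.365×11 + 0.35×1.5 + 0.073×13 = 9.909.
Rate = 947.8/(1 + 9.909) = 86.88 kJ/min.

86.88 kJ/min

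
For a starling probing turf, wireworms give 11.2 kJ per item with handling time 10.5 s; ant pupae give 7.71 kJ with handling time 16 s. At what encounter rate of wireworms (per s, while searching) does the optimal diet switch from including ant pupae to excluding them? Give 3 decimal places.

0.078 per s

At the threshold, the rate on wireworms alone equals the profitability of ant pupae: λ·11.2/(1 + λ·10.5) = 7.71/16 = 0.4819.
Rearranging, λ(11.2 − 0.4819×10.5) = 0.4819, so λ = 0.4819/6.14 = 0.07848 per s.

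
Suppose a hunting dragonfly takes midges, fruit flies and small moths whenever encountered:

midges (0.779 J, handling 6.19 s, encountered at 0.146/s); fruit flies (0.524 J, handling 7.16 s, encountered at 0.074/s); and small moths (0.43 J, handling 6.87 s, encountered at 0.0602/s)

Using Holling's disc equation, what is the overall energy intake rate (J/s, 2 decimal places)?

0.06 J/s

Energy encountered per unit search time: 0.146×0.779 + 0.074×0.524 + 0.0602×0.43 = 0.1784 J/s.
Handling time per unit search time: 0.146×6.19 + 0.074×7.16 + 0.0602×6.87 = 1.847.
Rate = 0.1784/(1 + 1.847) = 0.06266 J/s.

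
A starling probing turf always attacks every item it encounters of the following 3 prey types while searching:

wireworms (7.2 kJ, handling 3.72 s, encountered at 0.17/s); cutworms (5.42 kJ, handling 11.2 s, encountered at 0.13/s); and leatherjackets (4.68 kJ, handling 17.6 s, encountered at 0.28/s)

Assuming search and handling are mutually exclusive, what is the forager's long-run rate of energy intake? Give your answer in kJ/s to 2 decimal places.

R = (0.17×7.2 + 0.13×5.42 + 0.28×4.68) / (1 + 0.17×3.72 + 0.13×11.2 + 0.28×17.6) = 3.239/8.016 = 0.404 kJ/s.

0.40 kJ/s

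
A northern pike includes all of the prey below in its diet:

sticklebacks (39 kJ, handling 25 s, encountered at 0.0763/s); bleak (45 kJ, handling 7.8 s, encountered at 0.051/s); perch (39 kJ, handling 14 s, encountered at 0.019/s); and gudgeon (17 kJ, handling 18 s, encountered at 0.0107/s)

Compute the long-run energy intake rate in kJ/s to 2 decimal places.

R = (0.0763×39 + 0.051×45 + 0.019×39 + 0.0107×17) / (1 + 0.0763×25 + 0.051×7.8 + 0.019×14 + 0.0107×18) = 6.194/3.764 = 1.646 kJ/s.

1.65 kJ/s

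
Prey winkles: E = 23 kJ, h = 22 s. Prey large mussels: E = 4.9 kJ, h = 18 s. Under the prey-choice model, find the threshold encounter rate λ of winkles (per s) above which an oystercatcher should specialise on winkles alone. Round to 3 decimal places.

0.016 per s

The zero-one rule: include large mussels iff E₂/h₂ > λE₁/(1+λh₁). Equality gives the switch point.
λE₁h₂ = E₂ + λE₂h₁ ⇒ λ = E₂/(E₁h₂ − E₂h₁) = 4.9/(414 − 107.8) = 0.016 per s.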